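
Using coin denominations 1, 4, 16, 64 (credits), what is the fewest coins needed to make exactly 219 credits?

219 = 3×64 + 1×16 + 2×4 + 3×1
Total coins = 3 + 1 + 2 + 3 = 9

9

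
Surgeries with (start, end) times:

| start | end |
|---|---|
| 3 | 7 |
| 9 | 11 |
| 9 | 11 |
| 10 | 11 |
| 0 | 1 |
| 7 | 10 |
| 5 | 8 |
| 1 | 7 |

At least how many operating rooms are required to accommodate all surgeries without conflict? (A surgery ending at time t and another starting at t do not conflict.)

Events (time:±→running): 0:+→1 1:-→0 1:+→1 3:+→2 5:+→3 … peak 3.

3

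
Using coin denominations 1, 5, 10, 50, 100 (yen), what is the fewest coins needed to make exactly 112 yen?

112 = 1×100 + 1×10 + 2×1
Total coins = 1 + 1 + 2 = 4

4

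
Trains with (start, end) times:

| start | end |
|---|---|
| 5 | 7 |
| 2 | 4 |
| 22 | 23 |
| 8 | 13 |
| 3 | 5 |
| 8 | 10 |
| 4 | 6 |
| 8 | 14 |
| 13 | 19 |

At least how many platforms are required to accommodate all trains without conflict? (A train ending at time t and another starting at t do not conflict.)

3

Events (time:±→running): 2:+→1 3:+→2 4:-→1 4:+→2 5:-→1 5:+→2 6:-→1 7:-→0 8:+→1 8:+→2 8:+→3 … peak 3.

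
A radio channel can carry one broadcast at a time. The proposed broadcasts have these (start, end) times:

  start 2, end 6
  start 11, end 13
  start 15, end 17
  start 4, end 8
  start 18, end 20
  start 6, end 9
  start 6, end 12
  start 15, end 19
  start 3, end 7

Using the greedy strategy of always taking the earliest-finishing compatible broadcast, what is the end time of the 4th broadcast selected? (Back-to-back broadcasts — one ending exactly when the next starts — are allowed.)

Sorted by end: (2,6)  (3,7)  (4,8)  (6,9)  (6,12)  (11,13)  (15,17)  (15,19)  (18,20)
take (2,6); take (6,9); skip (6,12); take (11,13); take (15,17); skip (15,19); take (18,20).
Selected: (2,6) (6,9) (11,13) (15,17) (18,20)

17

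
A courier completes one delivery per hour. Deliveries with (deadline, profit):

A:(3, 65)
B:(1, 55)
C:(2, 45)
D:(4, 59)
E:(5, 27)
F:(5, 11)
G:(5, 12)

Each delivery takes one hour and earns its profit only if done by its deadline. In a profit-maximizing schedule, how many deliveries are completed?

Take jobs in profit order; each goes to the latest open slot no later than its deadline.
By profit: A(d3,65), D(d4,59), B(d1,55), C(d2,45), E(d5,27), G(d5,12), F(d5,11)
A→slot 3; D→slot 4; B→slot 1; C→slot 2; E→slot 5; G skipped; F skipped.
5 of 7 scheduled.

5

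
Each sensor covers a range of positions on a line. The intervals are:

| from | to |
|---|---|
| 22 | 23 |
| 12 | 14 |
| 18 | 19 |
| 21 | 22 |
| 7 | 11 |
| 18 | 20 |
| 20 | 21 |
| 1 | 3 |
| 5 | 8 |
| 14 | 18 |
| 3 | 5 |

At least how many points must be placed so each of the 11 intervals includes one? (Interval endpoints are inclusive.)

6

Sorted: [1,3] [3,5] [5,8] [7,11] [12,14] [14,18] [18,19] [18,20] [20,21] [21,22] [22,23]
{[1,3],[3,5]} hit by 3; {[5,8],[7,11]} hit by 8; {[12,14],[14,18]} hit by 14; {[18,19],[18,20]} hit by 19; {[20,21],[21,22]} hit by 21; {[22,23]} hit by 23.
Points: 3, 8, 14, 19, 21, 23 (6 total).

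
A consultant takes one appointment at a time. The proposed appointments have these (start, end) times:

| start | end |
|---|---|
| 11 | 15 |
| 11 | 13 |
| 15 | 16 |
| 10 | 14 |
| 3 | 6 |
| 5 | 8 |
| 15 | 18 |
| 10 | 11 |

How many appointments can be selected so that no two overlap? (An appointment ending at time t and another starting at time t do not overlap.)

Greedy by earliest finish: after sorting by end time, pick each interval compatible with the last pick.
Sorted by end: (3,6)  (5,8)  (10,11)  (11,13)  (10,14)  (11,15)  (15,16)  (15,18)
take (3,6); take (10,11); take (11,13); skip (10,14); skip (11,15); take (15,16).
Selected 4 appointments.

4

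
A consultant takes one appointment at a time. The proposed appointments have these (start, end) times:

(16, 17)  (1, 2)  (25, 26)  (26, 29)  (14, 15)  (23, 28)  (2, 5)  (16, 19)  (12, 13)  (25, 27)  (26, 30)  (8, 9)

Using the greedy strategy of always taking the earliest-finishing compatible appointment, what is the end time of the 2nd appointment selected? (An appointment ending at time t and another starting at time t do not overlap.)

Order by finish time; keep every interval that doesn't clash with the previous kept one.
Sorted by end: (1,2)  (2,5)  (8,9)  (12,13)  (14,15)  (16,17)  (16,19)  (25,26)  (25,27)  (23,28)  (26,29)  (26,30)
take (1,2); take (2,5); take (8,9); take (12,13); take (14,15); take (16,17); skip (16,19); take (25,26); skip (25,27); skip (23,28); take (26,29).
Selected: (1,2) (2,5) (8,9) (12,13) (14,15) (16,17) (25,26) (26,29)

5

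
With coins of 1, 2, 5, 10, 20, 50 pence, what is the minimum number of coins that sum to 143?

Greedy: take as many of the largest coin as possible, then repeat with the remainder.
143 − 2×50→43 − 2×20→3 − 1×2→1 − 1×1→0
Total coins = 2 + 2 + 1 + 1 = 6

6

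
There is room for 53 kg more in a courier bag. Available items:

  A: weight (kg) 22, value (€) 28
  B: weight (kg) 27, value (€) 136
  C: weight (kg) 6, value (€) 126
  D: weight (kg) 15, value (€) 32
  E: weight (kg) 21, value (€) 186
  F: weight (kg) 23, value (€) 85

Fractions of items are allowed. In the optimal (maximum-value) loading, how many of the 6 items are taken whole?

Sort by value per unit weight and fill in that order.
Ratios (sorted): C 21.00, E 8.86, B 5.04, F 3.70, D 2.13, A 1.27
take C (6 @ 126); take E (21 @ 186); take 26/27 of B → 130.96. Capacity used 53/53.
2 item(s) taken whole; one partial (take 26/27 of B).

2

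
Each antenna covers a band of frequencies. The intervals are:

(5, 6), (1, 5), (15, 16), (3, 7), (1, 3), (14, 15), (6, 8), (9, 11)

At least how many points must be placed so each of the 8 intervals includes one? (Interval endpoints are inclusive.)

4

Sorted: [1,3] [1,5] [5,6] [3,7] [6,8] [9,11] [14,15] [15,16]
{[1,3],[1,5]} hit by 3; {[5,6],[3,7],[6,8]} hit by 6; {[9,11]} hit by 11; {[14,15],[15,16]} hit by 15.
Points: 3, 6, 11, 15 (4 total).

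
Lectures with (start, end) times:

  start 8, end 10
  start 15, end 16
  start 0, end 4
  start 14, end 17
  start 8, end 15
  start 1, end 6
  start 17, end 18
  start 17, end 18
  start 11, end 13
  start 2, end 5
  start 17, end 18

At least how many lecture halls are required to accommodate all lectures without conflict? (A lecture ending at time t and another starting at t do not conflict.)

Count concurrent intervals with a sweep; the peak is the room count.
Events (time:±→running): 0:+→1 1:+→2 2:+→3 … peak 3.

3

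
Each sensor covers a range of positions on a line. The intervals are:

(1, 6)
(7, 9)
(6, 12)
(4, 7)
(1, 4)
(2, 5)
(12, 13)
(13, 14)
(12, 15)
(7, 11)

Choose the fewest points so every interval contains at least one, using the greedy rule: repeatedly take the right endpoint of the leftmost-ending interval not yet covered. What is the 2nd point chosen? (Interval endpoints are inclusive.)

Process intervals by earliest right end; each time one isn't hit yet, stab at its right endpoint.
Sorted: [1,4] [2,5] [1,6] [4,7] [7,9] [7,11] [6,12] [12,13] [13,14] [12,15]
{[1,4],[2,5],[1,6],[4,7]} hit by 4; {[7,9],[7,11],[6,12]} hit by 9; {[12,13],[13,14],[12,15]} hit by 13.
Points: 4, 9, 13 (3 total).

9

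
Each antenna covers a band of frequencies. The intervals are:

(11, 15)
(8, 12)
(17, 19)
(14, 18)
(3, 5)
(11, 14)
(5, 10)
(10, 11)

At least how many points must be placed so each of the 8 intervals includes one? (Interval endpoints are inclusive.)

Sort by right endpoint; whenever an interval is uncovered, place a point at its right end.
By right end: [3,5]  [5,10]  [10,11]  [8,12]  [11,14]  [11,15]  [14,18]  [17,19]
[3,5] uncovered → point at 5; [10,11] uncovered → point at 11; [14,18] uncovered → point at 18.
Points: 5, 11, 18 (3 total).

3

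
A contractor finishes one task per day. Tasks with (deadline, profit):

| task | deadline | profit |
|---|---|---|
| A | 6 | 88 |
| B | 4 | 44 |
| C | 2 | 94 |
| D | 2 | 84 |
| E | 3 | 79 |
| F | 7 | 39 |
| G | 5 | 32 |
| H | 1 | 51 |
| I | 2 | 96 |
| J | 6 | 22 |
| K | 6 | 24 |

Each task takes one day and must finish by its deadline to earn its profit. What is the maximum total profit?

By profit: I(d2,96), C(d2,94), A(d6,88), D(d2,84), E(d3,79), H(d1,51), B(d4,44), F(d7,39), G(d5,32), K(d6,24), J(d6,22)
I→slot 2; C→slot 1; A→slot 6; D skipped; E→slot 3; H skipped; B→slot 4; F→slot 7; G→slot 5; K skipped; J skipped.
Profit = 94 + 96 + 79 + 44 + 32 + 88 + 39 = 472

472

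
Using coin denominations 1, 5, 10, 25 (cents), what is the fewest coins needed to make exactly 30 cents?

Use the largest denomination that fits, subtract, and repeat.
30 = 1×25 + 1×5
Total coins = 1 + 1 = 2

2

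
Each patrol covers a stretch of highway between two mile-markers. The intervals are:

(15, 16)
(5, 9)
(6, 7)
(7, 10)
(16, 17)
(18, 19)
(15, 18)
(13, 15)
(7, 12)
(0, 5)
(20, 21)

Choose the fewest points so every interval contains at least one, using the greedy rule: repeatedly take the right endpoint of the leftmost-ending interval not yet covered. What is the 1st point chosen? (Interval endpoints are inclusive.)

By right end: [0,5]  [6,7]  [5,9]  [7,10]  [7,12]  [13,15]  [15,16]  [16,17]  [15,18]  [18,19]  [20,21]
[0,5] uncovered → point at 5; [6,7] uncovered → point at 7; [13,15] uncovered → point at 15; [16,17] uncovered → point at 17; [18,19] uncovered → point at 19; [20,21] uncovered → point at 21.
Points: 5, 7, 15, 17, 19, 21 (6 total).

5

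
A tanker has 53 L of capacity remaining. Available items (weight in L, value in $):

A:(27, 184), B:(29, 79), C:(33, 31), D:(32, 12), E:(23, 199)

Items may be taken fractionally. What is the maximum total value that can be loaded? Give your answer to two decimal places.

Greedy by value/weight ratio, highest first.
Order: E (199/23=8.65) > A (184/27=6.81) > B (79/29=2.72) > C (31/33=0.94) > D (12/32=0.38)
Fill: take E (23 @ 199) → take A (27 @ 184) → take 3/29 of B → 8.17; 53/53 used.
Total value = 391.17

391.17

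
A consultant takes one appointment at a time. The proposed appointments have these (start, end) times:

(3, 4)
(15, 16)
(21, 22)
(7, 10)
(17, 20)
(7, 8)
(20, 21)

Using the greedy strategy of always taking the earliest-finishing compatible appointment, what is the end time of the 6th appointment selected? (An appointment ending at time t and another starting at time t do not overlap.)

22

By end time: (3,4), (7,8), (7,10), (15,16), (17,20), (20,21), (21,22).
Pick (3,4); next start ≥ 4 → (7,8); next start ≥ 8 → (15,16); next start ≥ 16 → (17,20); next start ≥ 20 → (20,21); next start ≥ 21 → (21,22).
Selected: (3,4) (7,8) (15,16) (17,20) (20,21) (21,22)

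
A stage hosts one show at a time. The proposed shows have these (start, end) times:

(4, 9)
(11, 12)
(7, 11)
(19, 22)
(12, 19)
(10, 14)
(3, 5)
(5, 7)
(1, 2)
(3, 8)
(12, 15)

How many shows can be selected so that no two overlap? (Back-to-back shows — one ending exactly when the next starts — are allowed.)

7

Sort by end time and greedily take each interval whose start is ≥ the last chosen end.
By end time: (1,2), (3,5), (5,7), (3,8), (4,9), (7,11), (11,12), (10,14), (12,15), (12,19), (19,22).
Pick (1,2); next start ≥ 2 → (3,5); next start ≥ 5 → (5,7); next start ≥ 7 → (7,11); next start ≥ 11 → (11,12); next start ≥ 12 → (12,15); next start ≥ 15 → (19,22).
Selected 7 shows.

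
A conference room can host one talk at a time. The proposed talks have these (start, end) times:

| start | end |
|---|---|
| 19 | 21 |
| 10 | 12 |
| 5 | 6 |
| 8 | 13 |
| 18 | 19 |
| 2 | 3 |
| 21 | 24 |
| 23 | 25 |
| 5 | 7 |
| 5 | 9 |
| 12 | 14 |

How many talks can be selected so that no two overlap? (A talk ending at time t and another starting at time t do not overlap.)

Sorted by end: (2,3)  (5,6)  (5,7)  (5,9)  (10,12)  (8,13)  (12,14)  (18,19)  (19,21)  (21,24)  (23,25)
take (2,3); take (5,6); skip (5,9); take (10,12); take (12,14); take (18,19); take (19,21); take (21,24).
Selected 7 talks.

7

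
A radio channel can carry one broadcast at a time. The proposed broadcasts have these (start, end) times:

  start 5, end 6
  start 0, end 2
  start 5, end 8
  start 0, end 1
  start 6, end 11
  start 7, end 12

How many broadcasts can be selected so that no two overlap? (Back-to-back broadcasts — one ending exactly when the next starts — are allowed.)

3

By end time: (0,1), (0,2), (5,6), (5,8), (6,11), (7,12).
Pick (0,1); next start ≥ 1 → (5,6); next start ≥ 6 → (6,11).
Selected 3 broadcasts.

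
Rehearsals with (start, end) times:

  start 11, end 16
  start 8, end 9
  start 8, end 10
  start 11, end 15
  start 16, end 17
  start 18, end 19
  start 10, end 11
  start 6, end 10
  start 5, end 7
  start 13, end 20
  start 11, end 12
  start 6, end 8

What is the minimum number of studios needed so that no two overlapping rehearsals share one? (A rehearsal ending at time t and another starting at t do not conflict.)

Count concurrent intervals with a sweep; the peak is the room count.
starts: [5, 6, 6, 8, 8, 10, 11, 11, 11, 13, 16, 18]
ends:   [7, 8, 9, 10, 10, 11, 12, 15, 16, 17, 19, 20]
s5→1 s6→2 s6→3  — peak 3.

3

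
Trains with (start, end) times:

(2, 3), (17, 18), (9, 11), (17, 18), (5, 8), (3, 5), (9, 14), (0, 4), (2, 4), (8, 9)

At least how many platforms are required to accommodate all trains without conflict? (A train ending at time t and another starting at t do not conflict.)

Events (time:±→running): 0:+→1 2:+→2 2:+→3 … peak 3.

3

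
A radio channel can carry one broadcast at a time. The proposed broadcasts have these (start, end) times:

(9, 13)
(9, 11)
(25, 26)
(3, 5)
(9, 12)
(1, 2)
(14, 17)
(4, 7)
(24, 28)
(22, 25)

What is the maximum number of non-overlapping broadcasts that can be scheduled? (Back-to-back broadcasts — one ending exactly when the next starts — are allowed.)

Greedy by earliest finish: after sorting by end time, pick each interval compatible with the last pick.
By end time: (1,2), (3,5), (4,7), (9,11), (9,12), (9,13), (14,17), (22,25), (25,26), (24,28).
Pick (1,2); next start ≥ 2 → (3,5); next start ≥ 5 → (9,11); next start ≥ 11 → (14,17); next start ≥ 17 → (22,25); next start ≥ 25 → (25,26).
Selected 6 broadcasts.

6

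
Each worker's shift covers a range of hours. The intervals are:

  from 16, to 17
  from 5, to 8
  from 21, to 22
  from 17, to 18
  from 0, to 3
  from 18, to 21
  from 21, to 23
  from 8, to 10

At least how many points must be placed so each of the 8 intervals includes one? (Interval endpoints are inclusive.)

4

Process intervals by earliest right end; each time one isn't hit yet, stab at its right endpoint.
By right end: [0,3]  [5,8]  [8,10]  [16,17]  [17,18]  [18,21]  [21,22]  [21,23]
[0,3] uncovered → point at 3; [5,8] uncovered → point at 8; [16,17] uncovered → point at 17; [18,21] uncovered → point at 21.
Points: 3, 8, 17, 21 (4 total).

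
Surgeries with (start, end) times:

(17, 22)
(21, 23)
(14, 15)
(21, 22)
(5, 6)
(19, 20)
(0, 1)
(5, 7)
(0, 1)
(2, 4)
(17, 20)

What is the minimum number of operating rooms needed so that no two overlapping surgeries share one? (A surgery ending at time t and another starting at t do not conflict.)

3

The answer is the maximum number of intervals overlapping at any instant.
starts: [0, 0, 2, 5, 5, 14, 17, 17, 19, 21, 21]
ends:   [1, 1, 4, 6, 7, 15, 20, 20, 22, 22, 23]
s0→1 s0→2 e1→1 e1→0 s2→1 e4→0 s5→1 s5→2 e6→1 e7→0 s14→1 e15→0 s17→1 s17→2 s19→3  — peak 3.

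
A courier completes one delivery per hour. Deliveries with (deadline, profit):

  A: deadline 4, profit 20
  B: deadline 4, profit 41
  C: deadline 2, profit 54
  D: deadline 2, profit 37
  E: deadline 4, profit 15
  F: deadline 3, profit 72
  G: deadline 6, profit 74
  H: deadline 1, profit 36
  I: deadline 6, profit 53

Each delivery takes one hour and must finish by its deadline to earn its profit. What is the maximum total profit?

Take jobs in profit order; each goes to the latest open slot no later than its deadline.
Profit order: G=74 F=72 C=54 I=53 B=41 D=37 H=36 A=20 E=15
Assign: G→slot 6, F→slot 3, C→slot 2, I→slot 5, B→slot 4, D→slot 1, H skipped, A skipped, E skipped.
Slots: [1:D] [2:C] [3:F] [4:B] [5:I] [6:G]
Profit = 37 + 54 + 72 + 41 + 53 + 74 = 331

331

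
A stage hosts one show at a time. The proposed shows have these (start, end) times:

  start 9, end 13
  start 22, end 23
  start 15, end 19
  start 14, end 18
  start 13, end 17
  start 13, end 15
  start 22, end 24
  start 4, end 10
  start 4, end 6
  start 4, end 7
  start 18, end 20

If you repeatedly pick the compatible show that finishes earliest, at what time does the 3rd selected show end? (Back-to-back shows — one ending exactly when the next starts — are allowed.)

15

Sorted by end: (4,6)  (4,7)  (4,10)  (9,13)  (13,15)  (13,17)  (14,18)  (15,19)  (18,20)  (22,23)  (22,24)
take (4,6); take (9,13); take (13,15); take (15,19); take (22,23); skip (22,24).
Selected: (4,6) (9,13) (13,15) (15,19) (22,23)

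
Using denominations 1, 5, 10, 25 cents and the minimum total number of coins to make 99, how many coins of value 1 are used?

4

Greedy: take as many of the largest coin as possible, then repeat with the remainder.
99 − 3×25→24 − 2×10→4 − 4×1→0
Count of 1: 4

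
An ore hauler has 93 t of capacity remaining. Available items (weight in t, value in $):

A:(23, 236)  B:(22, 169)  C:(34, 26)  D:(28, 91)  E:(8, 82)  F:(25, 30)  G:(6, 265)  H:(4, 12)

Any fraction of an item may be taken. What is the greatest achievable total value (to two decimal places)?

857.40

Sort by value per unit weight and fill in that order.
Order: G (265/6=44.17) > A (236/23=10.26) > E (82/8=10.25) > B (169/22=7.68) > D (91/28=3.25) > H (12/4=3.00) > F (30/25=1.20) > C (26/34=0.76)
Fill: take G (6 @ 265) → take A (23 @ 236) → take E (8 @ 82) → take B (22 @ 169) → take D (28 @ 91) → take H (4 @ 12) → take 2/25 of F → 2.40; 93/93 used.
Total value = 857.40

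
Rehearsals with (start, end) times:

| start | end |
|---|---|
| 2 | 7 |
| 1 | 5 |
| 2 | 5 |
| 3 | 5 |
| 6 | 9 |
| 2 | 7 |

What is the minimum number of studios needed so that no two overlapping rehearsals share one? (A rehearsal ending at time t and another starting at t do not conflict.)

5

Count concurrent intervals with a sweep; the peak is the room count.
Events (time:±→running): 1:+→1 2:+→2 2:+→3 2:+→4 3:+→5 … peak 5.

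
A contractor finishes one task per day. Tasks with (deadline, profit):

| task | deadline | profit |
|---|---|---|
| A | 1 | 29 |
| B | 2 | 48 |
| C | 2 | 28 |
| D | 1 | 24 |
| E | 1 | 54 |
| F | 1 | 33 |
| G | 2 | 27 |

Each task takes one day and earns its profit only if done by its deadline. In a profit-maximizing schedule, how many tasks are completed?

Profit order: E=54 B=48 F=33 A=29 C=28 G=27 D=24
Assign: E→slot 1, B→slot 2, F skipped, A skipped, C skipped, G skipped, D skipped.
Slots: [1:E] [2:B]
2 of 7 scheduled.

2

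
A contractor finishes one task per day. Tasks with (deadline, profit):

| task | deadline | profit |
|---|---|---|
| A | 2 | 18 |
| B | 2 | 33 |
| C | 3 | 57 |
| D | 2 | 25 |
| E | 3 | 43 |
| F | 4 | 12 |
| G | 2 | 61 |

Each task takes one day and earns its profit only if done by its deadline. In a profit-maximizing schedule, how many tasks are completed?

4

Sort by profit descending; place each in the latest free slot ≤ its deadline.
By profit: G(d2,61), C(d3,57), E(d3,43), B(d2,33), D(d2,25), A(d2,18), F(d4,12)
G→slot 2; C→slot 3; E→slot 1; B skipped; D skipped; A skipped; F→slot 4.
4 of 7 scheduled.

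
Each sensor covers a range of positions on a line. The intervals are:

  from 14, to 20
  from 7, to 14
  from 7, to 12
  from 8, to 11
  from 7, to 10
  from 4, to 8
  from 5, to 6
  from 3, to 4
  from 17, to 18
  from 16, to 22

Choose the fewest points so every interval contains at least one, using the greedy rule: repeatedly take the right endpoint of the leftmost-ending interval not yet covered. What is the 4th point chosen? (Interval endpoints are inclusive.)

18

By right end: [3,4]  [5,6]  [4,8]  [7,10]  [8,11]  [7,12]  [7,14]  [17,18]  [14,20]  [16,22]
[3,4] uncovered → point at 4; [5,6] uncovered → point at 6; [7,10] uncovered → point at 10; [17,18] uncovered → point at 18.
Points: 4, 6, 10, 18 (4 total).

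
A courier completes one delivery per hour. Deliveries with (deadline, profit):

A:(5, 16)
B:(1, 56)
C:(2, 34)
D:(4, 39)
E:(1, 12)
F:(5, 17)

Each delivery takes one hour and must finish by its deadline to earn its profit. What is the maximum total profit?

Profit order: B=56 D=39 C=34 F=17 A=16 E=12
Assign: B→slot 1, D→slot 4, C→slot 2, F→slot 5, A→slot 3, E skipped.
Slots: [1:B] [2:C] [3:A] [4:D] [5:F]
Profit = 56 + 34 + 16 + 39 + 17 = 162

162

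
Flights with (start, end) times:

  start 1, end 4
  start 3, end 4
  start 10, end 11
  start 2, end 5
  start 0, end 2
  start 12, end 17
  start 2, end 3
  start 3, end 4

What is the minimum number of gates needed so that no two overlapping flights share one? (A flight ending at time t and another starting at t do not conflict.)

4

Count concurrent intervals with a sweep; the peak is the room count.
Events (time:±→running): 0:+→1 1:+→2 2:-→1 2:+→2 2:+→3 3:-→2 3:+→3 3:+→4 … peak 4.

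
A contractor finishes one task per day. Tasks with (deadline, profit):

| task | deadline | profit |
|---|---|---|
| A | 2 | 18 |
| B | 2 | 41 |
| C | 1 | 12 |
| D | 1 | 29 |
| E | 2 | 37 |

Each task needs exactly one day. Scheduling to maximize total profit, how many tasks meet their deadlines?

2

Sort by profit descending; place each in the latest free slot ≤ its deadline.
Profit order: B=41 E=37 D=29 A=18 C=12
Assign: B→slot 2, E→slot 1, D skipped, A skipped, C skipped.
Slots: [1:E] [2:B]
2 of 5 scheduled.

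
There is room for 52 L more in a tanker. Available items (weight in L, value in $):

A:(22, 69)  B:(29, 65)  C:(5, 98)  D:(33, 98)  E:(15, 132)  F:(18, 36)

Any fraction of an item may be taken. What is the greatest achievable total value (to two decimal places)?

328.70

Greedy by value/weight ratio, highest first.
Ratios (sorted): C 19.60, E 8.80, A 3.14, D 2.97, B 2.24, F 2.00
take C (5 @ 98); take E (15 @ 132); take A (22 @ 69); take 10/33 of D → 29.70. Capacity used 52/52.
Total value = 328.70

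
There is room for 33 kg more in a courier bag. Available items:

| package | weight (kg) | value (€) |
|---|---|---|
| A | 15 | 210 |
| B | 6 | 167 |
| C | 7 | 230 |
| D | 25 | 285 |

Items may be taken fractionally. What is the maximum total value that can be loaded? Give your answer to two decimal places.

664.00

Sort by value per unit weight and fill in that order.
Ratios (sorted): C 32.86, B 27.83, A 14.00, D 11.40
take C (7 @ 230); take B (6 @ 167); take A (15 @ 210); take 5/25 of D → 57.00. Capacity used 33/33.
Total value = 664.00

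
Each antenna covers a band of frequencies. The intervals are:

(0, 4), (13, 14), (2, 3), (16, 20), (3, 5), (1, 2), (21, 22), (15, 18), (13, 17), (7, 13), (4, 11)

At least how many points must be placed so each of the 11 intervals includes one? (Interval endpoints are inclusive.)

5

Process intervals by earliest right end; each time one isn't hit yet, stab at its right endpoint.
Sorted: [1,2] [2,3] [0,4] [3,5] [4,11] [7,13] [13,14] [13,17] [15,18] [16,20] [21,22]
{[1,2],[2,3],[0,4]} hit by 2; {[3,5],[4,11]} hit by 5; {[7,13],[13,14],[13,17]} hit by 13; {[15,18],[16,20]} hit by 18; {[21,22]} hit by 22.
Points: 2, 5, 13, 18, 22 (5 total).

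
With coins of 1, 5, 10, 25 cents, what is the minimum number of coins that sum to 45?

3

45 = 1×25 + 2×10
Total coins = 1 + 2 = 3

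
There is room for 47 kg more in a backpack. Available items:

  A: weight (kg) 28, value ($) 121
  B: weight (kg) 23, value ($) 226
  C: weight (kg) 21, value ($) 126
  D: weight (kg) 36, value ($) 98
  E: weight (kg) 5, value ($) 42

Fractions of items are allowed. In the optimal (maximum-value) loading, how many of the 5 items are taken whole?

Greedy by value/weight ratio, highest first.
Ratios (sorted): B 9.83, E 8.40, C 6.00, A 4.32, D 2.72
take B (23 @ 226); take E (5 @ 42); take 19/21 of C → 114.00. Capacity used 47/47.
2 item(s) taken whole; one partial (take 19/21 of C).

2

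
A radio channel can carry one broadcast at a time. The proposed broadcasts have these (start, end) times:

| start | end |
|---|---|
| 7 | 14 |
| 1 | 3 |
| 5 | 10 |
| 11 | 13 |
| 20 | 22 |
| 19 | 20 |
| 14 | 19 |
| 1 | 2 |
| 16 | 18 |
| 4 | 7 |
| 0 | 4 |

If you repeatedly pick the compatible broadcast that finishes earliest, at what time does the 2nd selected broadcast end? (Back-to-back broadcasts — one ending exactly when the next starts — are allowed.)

7

Order by finish time; keep every interval that doesn't clash with the previous kept one.
Sorted by end: (1,2)  (1,3)  (0,4)  (4,7)  (5,10)  (11,13)  (7,14)  (16,18)  (14,19)  (19,20)  (20,22)
take (1,2); skip (0,4); take (4,7); take (11,13); skip (7,14); take (16,18); skip (14,19); take (19,20); take (20,22).
Selected: (1,2) (4,7) (11,13) (16,18) (19,20) (20,22)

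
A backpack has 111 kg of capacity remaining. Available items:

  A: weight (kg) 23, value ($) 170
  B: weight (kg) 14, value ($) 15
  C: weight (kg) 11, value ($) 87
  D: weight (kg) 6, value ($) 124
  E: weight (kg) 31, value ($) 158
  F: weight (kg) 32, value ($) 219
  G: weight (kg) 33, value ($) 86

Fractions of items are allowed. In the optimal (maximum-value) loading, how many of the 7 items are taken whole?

5

Ratios (sorted): D 20.67, C 7.91, A 7.39, F 6.84, E 5.10, G 2.61, B 1.07
take D (6 @ 124); take C (11 @ 87); take A (23 @ 170); take F (32 @ 219); take E (31 @ 158); take 8/33 of G → 20.85. Capacity used 111/111.
5 item(s) taken whole; one partial (take 8/33 of G).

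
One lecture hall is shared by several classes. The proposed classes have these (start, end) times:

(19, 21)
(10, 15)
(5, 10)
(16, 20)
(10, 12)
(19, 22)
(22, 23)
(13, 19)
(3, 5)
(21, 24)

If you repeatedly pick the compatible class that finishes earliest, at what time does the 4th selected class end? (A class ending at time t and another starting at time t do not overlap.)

Sort by end time and greedily take each interval whose start is ≥ the last chosen end.
Sorted by end: (3,5)  (5,10)  (10,12)  (10,15)  (13,19)  (16,20)  (19,21)  (19,22)  (22,23)  (21,24)
take (3,5); take (5,10); take (10,12); take (13,19); take (19,21); skip (19,22); take (22,23).
Selected: (3,5) (5,10) (10,12) (13,19) (19,21) (22,23)

19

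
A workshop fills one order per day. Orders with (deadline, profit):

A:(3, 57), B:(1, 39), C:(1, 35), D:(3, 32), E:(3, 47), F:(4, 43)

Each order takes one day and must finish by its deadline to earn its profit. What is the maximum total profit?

186

By profit: A(d3,57), E(d3,47), F(d4,43), B(d1,39), C(d1,35), D(d3,32)
A→slot 3; E→slot 2; F→slot 4; B→slot 1; C skipped; D skipped.
Profit = 39 + 47 + 57 + 43 = 186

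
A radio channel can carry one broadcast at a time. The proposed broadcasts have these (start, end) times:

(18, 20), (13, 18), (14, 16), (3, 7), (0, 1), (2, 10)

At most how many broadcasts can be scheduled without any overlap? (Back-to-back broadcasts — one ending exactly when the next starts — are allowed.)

4

Greedy by earliest finish: after sorting by end time, pick each interval compatible with the last pick.
Sorted by end: (0,1)  (3,7)  (2,10)  (14,16)  (13,18)  (18,20)
take (0,1); take (3,7); skip (2,10); take (14,16); take (18,20).
Selected 4 broadcasts.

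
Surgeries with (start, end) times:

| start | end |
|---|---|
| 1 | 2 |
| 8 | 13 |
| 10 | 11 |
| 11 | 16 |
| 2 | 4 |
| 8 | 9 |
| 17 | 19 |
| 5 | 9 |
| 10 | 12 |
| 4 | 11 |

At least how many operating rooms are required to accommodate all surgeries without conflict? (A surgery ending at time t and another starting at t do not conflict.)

4

The answer is the maximum number of intervals overlapping at any instant.
Events (time:±→running): 1:+→1 2:-→0 2:+→1 4:-→0 4:+→1 5:+→2 8:+→3 8:+→4 … peak 4.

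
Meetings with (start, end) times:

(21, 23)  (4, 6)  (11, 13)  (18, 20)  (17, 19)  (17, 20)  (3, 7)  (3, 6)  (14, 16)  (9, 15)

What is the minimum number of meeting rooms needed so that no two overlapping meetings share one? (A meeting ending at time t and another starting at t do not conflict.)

The answer is the maximum number of intervals overlapping at any instant.
Events (time:±→running): 3:+→1 3:+→2 4:+→3 … peak 3.

3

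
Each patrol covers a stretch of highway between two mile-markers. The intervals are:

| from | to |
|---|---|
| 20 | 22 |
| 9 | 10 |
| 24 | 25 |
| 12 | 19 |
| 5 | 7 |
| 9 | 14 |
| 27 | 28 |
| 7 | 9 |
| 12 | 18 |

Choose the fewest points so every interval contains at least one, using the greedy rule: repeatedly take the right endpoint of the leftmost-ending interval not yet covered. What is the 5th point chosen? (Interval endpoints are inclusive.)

Sorted: [5,7] [7,9] [9,10] [9,14] [12,18] [12,19] [20,22] [24,25] [27,28]
{[5,7],[7,9]} hit by 7; {[9,10],[9,14]} hit by 10; {[12,18],[12,19]} hit by 18; {[20,22]} hit by 22; {[24,25]} hit by 25; {[27,28]} hit by 28.
Points: 7, 10, 18, 22, 25, 28 (6 total).

25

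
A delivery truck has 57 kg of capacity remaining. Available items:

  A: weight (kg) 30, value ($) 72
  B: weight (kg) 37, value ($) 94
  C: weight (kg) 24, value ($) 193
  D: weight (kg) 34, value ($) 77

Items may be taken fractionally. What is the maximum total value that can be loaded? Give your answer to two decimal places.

Sort by value per unit weight and fill in that order.
Ratios (sorted): C 8.04, B 2.54, A 2.40, D 2.26
take C (24 @ 193); take 33/37 of B → 83.84. Capacity used 57/57.
Total value = 276.84

276.84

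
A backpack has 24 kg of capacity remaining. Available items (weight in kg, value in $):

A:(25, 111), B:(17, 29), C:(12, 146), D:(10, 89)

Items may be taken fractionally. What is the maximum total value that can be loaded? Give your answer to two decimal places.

243.88

Ratios (sorted): C 12.17, D 8.90, A 4.44, B 1.71
take C (12 @ 146); take D (10 @ 89); take 2/25 of A → 8.88. Capacity used 24/24.
Total value = 243.88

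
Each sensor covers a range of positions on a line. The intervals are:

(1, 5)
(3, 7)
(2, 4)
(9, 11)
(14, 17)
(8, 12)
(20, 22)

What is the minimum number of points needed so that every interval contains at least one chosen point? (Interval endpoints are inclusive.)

4

Process intervals by earliest right end; each time one isn't hit yet, stab at its right endpoint.
By right end: [2,4]  [1,5]  [3,7]  [9,11]  [8,12]  [14,17]  [20,22]
[2,4] uncovered → point at 4; [9,11] uncovered → point at 11; [14,17] uncovered → point at 17; [20,22] uncovered → point at 22.
Points: 4, 11, 17, 22 (4 total).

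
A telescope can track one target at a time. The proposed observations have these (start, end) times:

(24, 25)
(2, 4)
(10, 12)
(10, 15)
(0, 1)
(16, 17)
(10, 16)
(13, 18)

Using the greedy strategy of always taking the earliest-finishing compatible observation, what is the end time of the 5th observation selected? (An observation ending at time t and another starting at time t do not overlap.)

Sort by end time and greedily take each interval whose start is ≥ the last chosen end.
Sorted by end: (0,1)  (2,4)  (10,12)  (10,15)  (10,16)  (16,17)  (13,18)  (24,25)
take (0,1); take (2,4); take (10,12); take (16,17); skip (13,18); take (24,25).
Selected: (0,1) (2,4) (10,12) (16,17) (24,25)

25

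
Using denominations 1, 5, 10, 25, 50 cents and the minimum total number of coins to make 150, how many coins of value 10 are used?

0

Use the largest denomination that fits, subtract, and repeat.
150 = 3×50
Count of 10: 0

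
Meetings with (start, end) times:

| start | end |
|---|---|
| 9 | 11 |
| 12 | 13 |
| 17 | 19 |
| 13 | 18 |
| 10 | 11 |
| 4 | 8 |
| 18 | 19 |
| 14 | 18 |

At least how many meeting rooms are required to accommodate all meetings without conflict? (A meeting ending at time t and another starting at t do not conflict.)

3

The answer is the maximum number of intervals overlapping at any instant.
starts: [4, 9, 10, 12, 13, 14, 17, 18]
ends:   [8, 11, 11, 13, 18, 18, 19, 19]
s4→1 e8→0 s9→1 s10→2 e11→1 e11→0 s12→1 e13→0 s13→1 s14→2 s17→3  — peak 3.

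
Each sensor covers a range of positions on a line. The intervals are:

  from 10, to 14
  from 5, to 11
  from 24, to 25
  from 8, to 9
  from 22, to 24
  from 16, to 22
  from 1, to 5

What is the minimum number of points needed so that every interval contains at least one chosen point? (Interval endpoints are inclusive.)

5

Process intervals by earliest right end; each time one isn't hit yet, stab at its right endpoint.
By right end: [1,5]  [8,9]  [5,11]  [10,14]  [16,22]  [22,24]  [24,25]
[1,5] uncovered → point at 5; [8,9] uncovered → point at 9; [10,14] uncovered → point at 14; [16,22] uncovered → point at 22; [24,25] uncovered → point at 25.
Points: 5, 9, 14, 22, 25 (5 total).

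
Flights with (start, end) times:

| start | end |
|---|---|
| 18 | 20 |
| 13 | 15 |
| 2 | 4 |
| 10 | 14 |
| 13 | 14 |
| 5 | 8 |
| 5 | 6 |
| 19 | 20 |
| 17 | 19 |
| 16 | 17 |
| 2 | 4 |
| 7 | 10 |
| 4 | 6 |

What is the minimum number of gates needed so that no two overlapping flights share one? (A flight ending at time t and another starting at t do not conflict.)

Events (time:±→running): 2:+→1 2:+→2 4:-→1 4:-→0 4:+→1 5:+→2 5:+→3 … peak 3.

3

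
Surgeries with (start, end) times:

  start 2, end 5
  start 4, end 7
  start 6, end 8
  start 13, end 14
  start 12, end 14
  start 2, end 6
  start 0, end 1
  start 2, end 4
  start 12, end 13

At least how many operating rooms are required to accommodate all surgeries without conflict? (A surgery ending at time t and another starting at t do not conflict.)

starts: [0, 2, 2, 2, 4, 6, 12, 12, 13]
ends:   [1, 4, 5, 6, 7, 8, 13, 14, 14]
s0→1 e1→0 s2→1 s2→2 s2→3  — peak 3.

3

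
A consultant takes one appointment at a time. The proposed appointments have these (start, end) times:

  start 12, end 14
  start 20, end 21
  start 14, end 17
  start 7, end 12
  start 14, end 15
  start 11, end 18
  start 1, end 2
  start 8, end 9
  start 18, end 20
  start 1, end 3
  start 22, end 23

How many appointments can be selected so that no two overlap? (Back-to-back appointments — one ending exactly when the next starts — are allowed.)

7

Sorted by end: (1,2)  (1,3)  (8,9)  (7,12)  (12,14)  (14,15)  (14,17)  (11,18)  (18,20)  (20,21)  (22,23)
take (1,2); take (8,9); skip (7,12); take (12,14); take (14,15); take (18,20); take (20,21); take (22,23).
Selected 7 appointments.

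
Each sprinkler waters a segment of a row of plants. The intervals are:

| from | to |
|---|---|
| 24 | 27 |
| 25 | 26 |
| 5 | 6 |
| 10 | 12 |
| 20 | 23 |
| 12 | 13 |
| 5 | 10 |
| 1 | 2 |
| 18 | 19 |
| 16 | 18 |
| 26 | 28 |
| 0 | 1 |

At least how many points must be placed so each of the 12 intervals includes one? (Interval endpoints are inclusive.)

6

Sort by right endpoint; whenever an interval is uncovered, place a point at its right end.
By right end: [0,1]  [1,2]  [5,6]  [5,10]  [10,12]  [12,13]  [16,18]  [18,19]  [20,23]  [25,26]  [24,27]  [26,28]
[0,1] uncovered → point at 1; [5,6] uncovered → point at 6; [10,12] uncovered → point at 12; [16,18] uncovered → point at 18; [20,23] uncovered → point at 23; [25,26] uncovered → point at 26.
Points: 1, 6, 12, 18, 23, 26 (6 total).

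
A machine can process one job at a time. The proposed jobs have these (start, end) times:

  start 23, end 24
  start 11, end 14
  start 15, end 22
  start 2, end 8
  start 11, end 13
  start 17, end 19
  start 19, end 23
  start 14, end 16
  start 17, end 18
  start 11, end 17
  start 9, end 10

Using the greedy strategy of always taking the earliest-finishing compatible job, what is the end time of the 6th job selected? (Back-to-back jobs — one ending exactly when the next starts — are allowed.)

23

Sorted by end: (2,8)  (9,10)  (11,13)  (11,14)  (14,16)  (11,17)  (17,18)  (17,19)  (15,22)  (19,23)  (23,24)
take (2,8); take (9,10); take (11,13); skip (11,14); take (14,16); skip (11,17); take (17,18); skip (17,19); take (19,23); take (23,24).
Selected: (2,8) (9,10) (11,13) (14,16) (17,18) (19,23) (23,24)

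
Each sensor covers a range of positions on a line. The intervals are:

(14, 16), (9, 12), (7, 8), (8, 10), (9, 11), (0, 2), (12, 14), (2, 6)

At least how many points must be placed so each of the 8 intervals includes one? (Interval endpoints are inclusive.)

Process intervals by earliest right end; each time one isn't hit yet, stab at its right endpoint.
By right end: [0,2]  [2,6]  [7,8]  [8,10]  [9,11]  [9,12]  [12,14]  [14,16]
[0,2] uncovered → point at 2; [7,8] uncovered → point at 8; [9,11] uncovered → point at 11; [12,14] uncovered → point at 14.
Points: 2, 8, 11, 14 (4 total).

4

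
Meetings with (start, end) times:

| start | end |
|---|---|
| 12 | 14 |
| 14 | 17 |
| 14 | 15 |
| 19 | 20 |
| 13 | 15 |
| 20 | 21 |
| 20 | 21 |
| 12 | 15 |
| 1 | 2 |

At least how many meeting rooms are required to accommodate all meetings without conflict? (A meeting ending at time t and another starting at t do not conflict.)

Events (time:±→running): 1:+→1 2:-→0 12:+→1 12:+→2 13:+→3 14:-→2 14:+→3 14:+→4 … peak 4.

4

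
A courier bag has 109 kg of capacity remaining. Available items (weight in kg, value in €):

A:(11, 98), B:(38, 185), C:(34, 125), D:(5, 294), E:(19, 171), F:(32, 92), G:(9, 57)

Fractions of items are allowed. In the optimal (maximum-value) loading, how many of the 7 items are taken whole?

5

Sort by value per unit weight and fill in that order.
Ratios (sorted): D 58.80, E 9.00, A 8.91, G 6.33, B 4.87, C 3.68, F 2.88
take D (5 @ 294); take E (19 @ 171); take A (11 @ 98); take G (9 @ 57); take B (38 @ 185); take 27/34 of C → 99.26. Capacity used 109/109.
5 item(s) taken whole; one partial (take 27/34 of C).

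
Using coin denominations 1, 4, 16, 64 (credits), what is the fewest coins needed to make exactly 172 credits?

7

Greedy: take as many of the largest coin as possible, then repeat with the remainder.
172 = 2×64 + 2×16 + 3×4
Total coins = 2 + 2 + 3 = 7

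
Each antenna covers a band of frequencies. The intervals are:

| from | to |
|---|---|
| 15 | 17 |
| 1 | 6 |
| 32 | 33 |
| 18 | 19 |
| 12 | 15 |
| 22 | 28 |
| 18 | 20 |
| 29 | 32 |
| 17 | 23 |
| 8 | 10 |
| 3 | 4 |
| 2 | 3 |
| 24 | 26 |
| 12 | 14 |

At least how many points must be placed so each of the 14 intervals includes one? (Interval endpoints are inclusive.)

7

By right end: [2,3]  [3,4]  [1,6]  [8,10]  [12,14]  [12,15]  [15,17]  [18,19]  [18,20]  [17,23]  [24,26]  [22,28]  [29,32]  [32,33]
[2,3] uncovered → point at 3; [8,10] uncovered → point at 10; [12,14] uncovered → point at 14; [15,17] uncovered → point at 17; [18,19] uncovered → point at 19; [24,26] uncovered → point at 26; [29,32] uncovered → point at 32.
Points: 3, 10, 14, 17, 19, 26, 32 (7 total).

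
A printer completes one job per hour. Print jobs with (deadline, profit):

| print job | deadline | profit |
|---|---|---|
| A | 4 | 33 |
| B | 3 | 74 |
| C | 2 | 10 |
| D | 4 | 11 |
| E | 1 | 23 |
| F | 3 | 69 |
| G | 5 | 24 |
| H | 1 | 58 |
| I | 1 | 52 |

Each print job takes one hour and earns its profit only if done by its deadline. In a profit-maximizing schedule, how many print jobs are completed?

5

Sort by profit descending; place each in the latest free slot ≤ its deadline.
Profit order: B=74 F=69 H=58 I=52 A=33 G=24 E=23 D=11 C=10
Assign: B→slot 3, F→slot 2, H→slot 1, I skipped, A→slot 4, G→slot 5, E skipped, D skipped, C skipped.
Slots: [1:H] [2:F] [3:B] [4:A] [5:G]
5 of 9 scheduled.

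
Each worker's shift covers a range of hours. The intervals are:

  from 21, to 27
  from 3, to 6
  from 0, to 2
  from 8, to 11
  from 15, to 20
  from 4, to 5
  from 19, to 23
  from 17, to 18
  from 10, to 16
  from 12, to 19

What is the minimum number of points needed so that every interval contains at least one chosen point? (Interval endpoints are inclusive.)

Sort by right endpoint; whenever an interval is uncovered, place a point at its right end.
By right end: [0,2]  [4,5]  [3,6]  [8,11]  [10,16]  [17,18]  [12,19]  [15,20]  [19,23]  [21,27]
[0,2] uncovered → point at 2; [4,5] uncovered → point at 5; [8,11] uncovered → point at 11; [17,18] uncovered → point at 18; [19,23] uncovered → point at 23.
Points: 2, 5, 11, 18, 23 (5 total).

5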